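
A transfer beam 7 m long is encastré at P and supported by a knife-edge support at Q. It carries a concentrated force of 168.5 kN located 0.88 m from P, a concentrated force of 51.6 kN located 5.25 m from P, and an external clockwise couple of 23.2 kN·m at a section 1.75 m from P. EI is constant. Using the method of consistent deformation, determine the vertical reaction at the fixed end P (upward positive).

Release the roller at Q. Primary structure: cantilever fixed at P.
Free-end deflection of the primary structure under the applied loading (downward +):
  point load 168.5 at a = 0.88: Pa²(3L − a)/(6EI) = 437.6/EI
  point load 51.6 at a = 5.25: Pa²(3L − a)/(6EI) = 3733/EI
  clockwise couple 23.2 at a = 1.75: M₀a(2L − a)/(2EI) = 248.7/EI
  δ_0 = 4420/EI
Flexibility coefficient — unit upward force at Q: δ_{QQ} = L³/(3EI) = 114.3/EI.
The prop prevents deflection at Q: R_Q = δ_0/δ_{QQ} = 4420/114.3 = 38.66 kN.
Vertical equilibrium: R_P = ΣP − R_Q = 220.1 − 38.66 = 181.4 kN.

R_P = 181.4 kN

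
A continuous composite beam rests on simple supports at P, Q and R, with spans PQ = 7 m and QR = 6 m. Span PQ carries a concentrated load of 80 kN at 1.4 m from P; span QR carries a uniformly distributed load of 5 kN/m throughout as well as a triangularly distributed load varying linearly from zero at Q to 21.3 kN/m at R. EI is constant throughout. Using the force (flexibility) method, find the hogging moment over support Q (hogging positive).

M_Q = 59.98 kN·m

Take M_Q as the redundant. Released structure: two simple spans PQ and QR with a hinge at Q.
End slopes at the hinge Q, treating each span as simply supported:
  span PQ: point load 80 at a = 1.4: Pab(L + a)/(6LEI) = 125.4/EI
  span QR: UDL 5: wL³/(24EI) = 45/EI
  span QR: triangular load, peak 21.3: 7w₀L³/(360EI) = 89.46/EI
  relative rotation θ_0 = (125.4 + 134.5)/EI = 259.9/EI
A unit hogging moment at Q produces rotation L₁/(3EI) + L₂/(3EI) = 4.333/EI.
Compatibility: M_Q·(L₁+L₂)/(3EI) = θ_0, giving M_Q = 59.98 kN·m (hogging).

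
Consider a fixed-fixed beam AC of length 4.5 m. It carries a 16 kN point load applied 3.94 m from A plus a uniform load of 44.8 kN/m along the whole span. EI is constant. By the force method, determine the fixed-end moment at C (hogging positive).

M_C = 82.47 kN·m

Release both end moments; the primary structure is a simply-supported span AC with redundants M_A and M_C.
Simple-span end rotations at A and C under the given loads:
  at A: point load 16 at a = 3.94: Pab(L + b)/(6LEI) = 6.616/EI
  at C: point load 16 at a = 3.94: Pab(L + a)/(6LEI) = 11.04/EI
  at A: UDL 44.8: wL³/(24EI) = 170.1/EI
  at C: UDL 44.8: wL³/(24EI) = 170.1/EI
  θ_A0 = 176.7/EI,  θ_C0 = 181.1/EI
Flexibility coefficients: a unit moment at one end gives L/(3EI) there and L/(6EI) at the far end, so f₁₁ = f₂₂ = 1.5/EI and f₁₂ = f₂₁ = 0.75/EI.
Compatibility — zero rotation at each built-in end:
  1.5 M_A + 0.75 M_C = 176.7
  0.75 M_A + 1.5 M_C = 181.1
Solving the pair gives M_A = 76.58 kN·m and M_C = 82.47 kN·m (hogging).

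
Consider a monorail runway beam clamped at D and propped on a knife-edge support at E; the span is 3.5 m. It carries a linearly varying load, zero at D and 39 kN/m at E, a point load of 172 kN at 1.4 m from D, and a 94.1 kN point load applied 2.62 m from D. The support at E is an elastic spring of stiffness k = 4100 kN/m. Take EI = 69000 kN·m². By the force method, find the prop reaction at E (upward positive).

R_E = 60.93 kN

Choose R_E as the redundant. The primary structure is the cantilever fixed at D.
Free-end deflection of the primary structure under the applied loading (downward +):
  triangular load, peak 39 at the free end: 11w₀L⁴/(120EI) = 536.5/EI
  point load 172 at a = 1.4: Pa²(3L − a)/(6EI) = 511.3/EI
  point load 94.1 at a = 2.62: Pa²(3L − a)/(6EI) = 848.3/EI
  δ_0 = 1896/EI
Tip deflection under a unit load at E: L³/(3EI) = 14.29/EI.
With EI = 69000 kN·m²: δ_0 = 0.02748 m and δ_{EE} = 0.000207 m/kN.
Compatibility — the spring shortens by R_E/k under the reaction it provides: δ_0 − R_E·δ_{EE} = R_E/k. With 1/k = 0.000244 m/kN, R_E = δ_0 / (δ_{EE} + 1/k) = 0.02748 / (0.000207 + 0.000244) = 60.93 kN.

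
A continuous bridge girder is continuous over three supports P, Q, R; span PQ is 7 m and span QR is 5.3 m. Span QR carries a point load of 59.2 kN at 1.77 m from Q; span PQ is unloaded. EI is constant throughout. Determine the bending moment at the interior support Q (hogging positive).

Release continuity at Q by inserting a hinge; the redundant is the internal moment M_Q. The primary structure is two simply-supported spans PQ and QR.
Rotations at Q on the released spans (each span's end-slope, ×1/EI):
  span QR: point load 59.2 at a = 1.77: Pab(L + b)/(6LEI) = 102.7/EI
  relative rotation θ_0 = (0 + 102.7)/EI = 102.7/EI
A unit hogging moment at Q produces rotation L₁/(3EI) + L₂/(3EI) = 4.1/EI.
Compatibility: M_Q·(L₁+L₂)/(3EI) = θ_0, giving M_Q = 25.05 kN·m (hogging).

M_Q = 25.05 kN·m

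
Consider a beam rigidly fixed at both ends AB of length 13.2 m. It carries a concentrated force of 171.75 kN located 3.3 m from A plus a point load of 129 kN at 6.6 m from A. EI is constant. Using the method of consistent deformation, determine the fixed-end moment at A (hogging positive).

Release both end moments; the primary structure is a simply-supported span AB with redundants M_A and M_B.
End rotations of the released simple span under the applied load (×1/EI):
  at A: point load 171.75 at a = 3.3: Pab(L + b)/(6LEI) = 1637/EI
  at B: point load 171.75 at a = 3.3: Pab(L + a)/(6LEI) = 1169/EI
  at A: point load 129 at a = 6.6: Pab(L + b)/(6LEI) = 1405/EI
  at B: point load 129 at a = 6.6: Pab(L + a)/(6LEI) = 1405/EI
  θ_A0 = 3041/EI,  θ_B0 = 2574/EI
Flexibility coefficients: a unit moment at one end gives L/(3EI) there and L/(6EI) at the far end, so f₁₁ = f₂₂ = 4.4/EI and f₁₂ = f₂₁ = 2.2/EI.
Compatibility — zero rotation at each built-in end:
  4.4 M_A + 2.2 M_B = 3041
  2.2 M_A + 4.4 M_B = 2574
Solving the pair gives M_A = 531.7 kN·m and M_B = 319.1 kN·m (hogging).

M_A = 531.7 kN·m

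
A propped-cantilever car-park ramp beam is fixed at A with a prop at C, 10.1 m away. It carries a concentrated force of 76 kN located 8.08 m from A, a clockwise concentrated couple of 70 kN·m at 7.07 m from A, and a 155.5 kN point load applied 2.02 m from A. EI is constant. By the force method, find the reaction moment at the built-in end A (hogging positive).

Remove the prop at C; the released (primary) structure is a cantilever built in at A.
Free-end deflection of the primary structure under the applied loading (downward +):
  point load 76 at a = 8.08: Pa²(3L − a)/(6EI) = 18375/EI
  clockwise couple 70 at a = 7.07: M₀a(2L − a)/(2EI) = 3249/EI
  point load 155.5 at a = 2.02: Pa²(3L − a)/(6EI) = 2991/EI
  δ_0 = 24615/EI
Flexibility coefficient — unit upward force at C: δ_{CC} = L³/(3EI) = 343.4/EI.
The prop prevents deflection at C: R_C = δ_0/δ_{CC} = 24615/343.4 = 71.67 kN.
Moment equilibrium about A: M_A = Σ(load moments about A) − R_C·L = 998.2 − 71.67×10.1 = 274.3 kN·m.

M_A = 274.3 kN·m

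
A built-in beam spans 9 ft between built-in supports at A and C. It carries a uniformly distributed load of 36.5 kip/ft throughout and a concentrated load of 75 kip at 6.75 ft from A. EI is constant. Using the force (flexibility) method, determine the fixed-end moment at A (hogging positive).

Release both end moments; the primary structure is a simply-supported span AC with redundants M_A and M_C.
On the primary (simply-supported) span, the end slopes from the loading are:
  at A: UDL 36.5: wL³/(24EI) = 1109/EI
  at C: UDL 36.5: wL³/(24EI) = 1109/EI
  at A: point load 75 at a = 6.75: Pab(L + b)/(6LEI) = 237.3/EI
  at C: point load 75 at a = 6.75: Pab(L + a)/(6LEI) = 332.2/EI
  θ_A0 = 1346/EI,  θ_C0 = 1441/EI
Flexibility coefficients: a unit moment at one end gives L/(3EI) there and L/(6EI) at the far end, so f₁₁ = f₂₂ = 3/EI and f₁₂ = f₂₁ = 1.5/EI.
Compatibility — zero rotation at each built-in end:
  3 M_A + 1.5 M_C = 1346
  1.5 M_A + 3 M_C = 1441
Solving the pair gives M_A = 278 kip·ft and M_C = 341.3 kip·ft (hogging).

M_A = 278 kip·ft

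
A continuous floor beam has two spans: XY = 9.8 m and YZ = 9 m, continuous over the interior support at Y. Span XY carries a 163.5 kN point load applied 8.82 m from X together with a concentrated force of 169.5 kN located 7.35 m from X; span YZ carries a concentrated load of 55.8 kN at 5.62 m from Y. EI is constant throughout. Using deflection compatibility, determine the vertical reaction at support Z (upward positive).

R_Z = 6.816 kN

Insert a hinge at Y; M_Y is the redundant, and each span becomes simply supported.
Rotations at Y on the released spans (each span's end-slope, ×1/EI):
  span XY: point load 163.5 at a = 8.82: Pab(L + a)/(6LEI) = 447.5/EI
  span XY: point load 169.5 at a = 7.35: Pab(L + a)/(6LEI) = 890.2/EI
  span YZ: point load 55.8 at a = 5.62: Pab(L + b)/(6LEI) = 243/EI
  relative rotation θ_0 = (1338 + 243)/EI = 1581/EI
A unit hogging moment at Y produces rotation L₁/(3EI) + L₂/(3EI) = 6.267/EI.
Compatibility: M_Y·(L₁+L₂)/(3EI) = θ_0, giving M_Y = 252.3 kN·m (hogging).
Span YZ, ΣM about Z: R_Y^{YZ}·9 = 188.6 + 252.3, so R_Y^{YZ} = 48.98 kN and R_Z = 55.8 − 48.98 = 6.816 kN.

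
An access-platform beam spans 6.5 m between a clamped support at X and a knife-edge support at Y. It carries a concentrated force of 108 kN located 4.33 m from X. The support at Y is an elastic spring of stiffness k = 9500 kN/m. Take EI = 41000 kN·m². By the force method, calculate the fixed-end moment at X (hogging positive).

Release the roller at Y. Primary structure: cantilever fixed at X.
Downward deflection at the released point Y due to the loads:
  point load 108 at a = 4.33: Pa²(3L − a)/(6EI) = 5120/EI
Tip deflection under a unit load at Y: L³/(3EI) = 91.54/EI.
With EI = 41000 kN·m²: δ_0 = 0.12487 m and δ_{YY} = 0.002233 m/kN.
Compatibility — the spring shortens by R_Y/k under the reaction it provides: δ_0 − R_Y·δ_{YY} = R_Y/k. With 1/k = 0.000105 m/kN, R_Y = δ_0 / (δ_{YY} + 1/k) = 0.12487 / (0.002233 + 0.000105) = 53.41 kN.
Moment equilibrium about X: M_X = Σ(load moments about X) − R_Y·L = 467.6 − 53.41×6.5 = 120.5 kN·m.

M_X = 120.5 kN·m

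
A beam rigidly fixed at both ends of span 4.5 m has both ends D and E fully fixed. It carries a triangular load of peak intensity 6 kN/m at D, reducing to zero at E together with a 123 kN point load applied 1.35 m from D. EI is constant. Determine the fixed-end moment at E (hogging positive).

Take the two fixed-end moments M_D, M_E as redundants; the released structure is the simple span DE.
On the primary (simply-supported) span, the end slopes from the loading are:
  at D: triangular load, peak 6: w₀L³/(45EI) = 12.15/EI
  at E: triangular load, peak 6: 7w₀L³/(360EI) = 10.63/EI
  at D: point load 123 at a = 1.35: Pab(L + b)/(6LEI) = 148.2/EI
  at E: point load 123 at a = 1.35: Pab(L + a)/(6LEI) = 113.3/EI
  θ_D0 = 160.3/EI,  θ_E0 = 124/EI
Flexibility coefficients: a unit moment at one end gives L/(3EI) there and L/(6EI) at the far end, so f₁₁ = f₂₂ = 1.5/EI and f₁₂ = f₂₁ = 0.75/EI.
Compatibility — zero rotation at each built-in end:
  1.5 M_D + 0.75 M_E = 160.3
  0.75 M_D + 1.5 M_E = 124
Solving the pair gives M_D = 87.44 kN·m and M_E = 38.92 kN·m (hogging).

M_E = 38.92 kN·m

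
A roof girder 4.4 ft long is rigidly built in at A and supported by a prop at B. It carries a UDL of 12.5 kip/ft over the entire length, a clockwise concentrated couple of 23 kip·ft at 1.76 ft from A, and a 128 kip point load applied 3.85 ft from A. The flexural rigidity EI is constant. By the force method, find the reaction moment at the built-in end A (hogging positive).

M_A = 65.82 kip·ft

Remove the prop at B; the released (primary) structure is a cantilever built in at A.
Primary-structure tip deflection at B by superposition:
  UDL 12.5: wL⁴/(8EI) = 585.6/EI
  clockwise couple 23 at a = 1.76: M₀a(2L − a)/(2EI) = 142.5/EI
  point load 128 at a = 3.85: Pa²(3L − a)/(6EI) = 2957/EI
  δ_0 = 3685/EI
Tip deflection under a unit load at B: L³/(3EI) = 28.39/EI.
Compatibility at B: δ_0 − R_B·δ_{BB} = 0, so R_B = 3685/28.39 = 129.8 kip.
Moment equilibrium about A: M_A = Σ(load moments about A) − R_B·L = 636.8 − 129.8×4.4 = 65.82 kip·ft.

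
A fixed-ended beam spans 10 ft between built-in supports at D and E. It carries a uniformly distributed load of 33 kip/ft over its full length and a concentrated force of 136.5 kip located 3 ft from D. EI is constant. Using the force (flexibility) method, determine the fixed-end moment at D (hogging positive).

M_D = 475.7 kip·ft

Take the two fixed-end moments M_D, M_E as redundants; the released structure is the simple span DE.
End rotations of the released simple span under the applied load (×1/EI):
  at D: UDL 33: wL³/(24EI) = 1375/EI
  at E: UDL 33: wL³/(24EI) = 1375/EI
  at D: point load 136.5 at a = 3: Pab(L + b)/(6LEI) = 812.2/EI
  at E: point load 136.5 at a = 3: Pab(L + a)/(6LEI) = 621.1/EI
  θ_D0 = 2187/EI,  θ_E0 = 1996/EI
Flexibility coefficients: a unit moment at one end gives L/(3EI) there and L/(6EI) at the far end, so f₁₁ = f₂₂ = 3.333/EI and f₁₂ = f₂₁ = 1.667/EI.
Compatibility — zero rotation at each built-in end:
  3.333 M_D + 1.667 M_E = 2187
  1.667 M_D + 3.333 M_E = 1996
Solving the pair gives M_D = 475.7 kip·ft and M_E = 361 kip·ft (hogging).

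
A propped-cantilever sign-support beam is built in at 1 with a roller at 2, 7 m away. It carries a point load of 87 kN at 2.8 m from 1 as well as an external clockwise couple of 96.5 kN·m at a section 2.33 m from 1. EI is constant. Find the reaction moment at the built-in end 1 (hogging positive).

Choose R_2 as the redundant. The primary structure is the cantilever fixed at 1.
Primary-structure tip deflection at 2 by superposition:
  point load 87 at a = 2.8: Pa²(3L − a)/(6EI) = 2069/EI
  clockwise couple 96.5 at a = 2.33: M₀a(2L − a)/(2EI) = 1312/EI
  δ_0 = 3381/EI
Flexibility coefficient — unit upward force at 2: δ_{22} = L³/(3EI) = 114.3/EI.
Compatibility at 2: δ_0 − R_2·δ_{22} = 0, so R_2 = 3381/114.3 = 29.57 kN.
Moment equilibrium about 1: M_1 = Σ(load moments about 1) − R_2·L = 340.1 − 29.57×7 = 133.1 kN·m.

M_1 = 133.1 kN·m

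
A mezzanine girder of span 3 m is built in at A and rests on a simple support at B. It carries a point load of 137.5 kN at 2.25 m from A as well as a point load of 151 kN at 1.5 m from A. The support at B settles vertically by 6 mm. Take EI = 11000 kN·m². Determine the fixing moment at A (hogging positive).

Release the roller at B. Primary structure: cantilever fixed at A.
Primary-structure tip deflection at B by superposition:
  point load 137.5 at a = 2.25: Pa²(3L − a)/(6EI) = 783.1/EI
  point load 151 at a = 1.5: Pa²(3L − a)/(6EI) = 424.7/EI
  δ_0 = 1208/EI
Tip deflection under a unit load at B: L³/(3EI) = 9/EI.
With EI = 11000 kN·m²: δ_0 = 0.1098 m and δ_{BB} = 0.000818 m/kN.
Compatibility — the beam at B must follow the support down by 0.006 m: δ_0 − R_B·δ_{BB} = 0.006, so R_B = (0.1098 − 0.006)/0.000818 = 126.9 kN.
Moment equilibrium about A: M_A = Σ(load moments about A) − R_B·L = 535.9 − 126.9×3 = 155.3 kN·m.

M_A = 155.3 kN·m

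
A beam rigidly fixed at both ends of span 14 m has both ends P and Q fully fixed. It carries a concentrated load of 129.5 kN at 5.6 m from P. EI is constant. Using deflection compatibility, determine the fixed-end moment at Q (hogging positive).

M_Q = 174 kN·m

Take the two fixed-end moments M_P, M_Q as redundants; the released structure is the simple span PQ.
End rotations of the released simple span under the applied load (×1/EI):
  at P: point load 129.5 at a = 5.6: Pab(L + b)/(6LEI) = 1624/EI
  at Q: point load 129.5 at a = 5.6: Pab(L + a)/(6LEI) = 1421/EI
  θ_P0 = 1624/EI,  θ_Q0 = 1421/EI
Flexibility coefficients: a unit moment at one end gives L/(3EI) there and L/(6EI) at the far end, so f₁₁ = f₂₂ = 4.667/EI and f₁₂ = f₂₁ = 2.333/EI.
Compatibility — zero rotation at each built-in end:
  4.667 M_P + 2.333 M_Q = 1624
  2.333 M_P + 4.667 M_Q = 1421
Solving the pair gives M_P = 261.1 kN·m and M_Q = 174 kN·m (hogging).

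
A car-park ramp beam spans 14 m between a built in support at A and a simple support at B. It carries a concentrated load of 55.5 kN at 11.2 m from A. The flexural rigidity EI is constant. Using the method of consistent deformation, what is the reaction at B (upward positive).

R_B = 39.07 kN

Take the reaction at B as the redundant and release it; the primary structure is a cantilever fixed at A.
Primary-structure tip deflection at B by superposition:
  point load 55.5 at a = 11.2: Pa²(3L − a)/(6EI) = 35738/EI
Flexibility coefficient — unit upward force at B: δ_{BB} = L³/(3EI) = 914.7/EI.
Compatibility at B: δ_0 − R_B·δ_{BB} = 0, so R_B = 35738/914.7 = 39.07 kN.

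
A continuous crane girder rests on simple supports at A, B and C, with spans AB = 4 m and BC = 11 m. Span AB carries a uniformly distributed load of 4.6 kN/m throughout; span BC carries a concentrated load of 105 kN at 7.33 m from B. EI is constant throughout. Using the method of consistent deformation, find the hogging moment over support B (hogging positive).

Take M_B as the redundant. Released structure: two simple spans AB and BC with a hinge at B.
Rotations at B on the released spans (each span's end-slope, ×1/EI):
  span AB: UDL 4.6: wL³/(24EI) = 12.27/EI
  span BC: point load 105 at a = 7.33: Pab(L + b)/(6LEI) = 627.8/EI
  relative rotation θ_0 = (12.27 + 627.8)/EI = 640.1/EI
A unit hogging moment at B produces rotation L₁/(3EI) + L₂/(3EI) = 5/EI.
Compatibility: M_B·(L₁+L₂)/(3EI) = θ_0, giving M_B = 128 kN·m (hogging).

M_B = 128 kN·m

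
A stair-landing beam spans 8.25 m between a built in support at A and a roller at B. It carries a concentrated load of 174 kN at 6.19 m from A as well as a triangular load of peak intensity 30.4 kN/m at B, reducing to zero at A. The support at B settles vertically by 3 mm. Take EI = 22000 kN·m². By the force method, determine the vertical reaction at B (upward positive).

Release the roller at B. Primary structure: cantilever fixed at A.
Deflection at B on the released cantilever, summing each load's contribution:
  point load 174 at a = 6.19: Pa²(3L − a)/(6EI) = 20623/EI
  triangular load, peak 30.4 at the free end: 11w₀L⁴/(120EI) = 12909/EI
  δ_0 = 33533/EI
Tip deflection under a unit load at B: L³/(3EI) = 187.2/EI.
With EI = 22000 kN·m²: δ_0 = 1.5242 m and δ_{BB} = 0.008508 m/kN.
Compatibility — the beam at B must follow the support down by 0.003 m: δ_0 − R_B·δ_{BB} = 0.003, so R_B = (1.5242 − 0.003)/0.008508 = 178.8 kN.

R_B = 178.8 kN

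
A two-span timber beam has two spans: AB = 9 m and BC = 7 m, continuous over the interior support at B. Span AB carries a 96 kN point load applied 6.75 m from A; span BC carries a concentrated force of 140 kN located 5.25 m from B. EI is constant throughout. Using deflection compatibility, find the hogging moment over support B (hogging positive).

M_B = 130 kN·m

Take M_B as the redundant. Released structure: two simple spans AB and BC with a hinge at B.
Discontinuity in slope at B on the released structure — sum the simple-span end rotations:
  span AB: point load 96 at a = 6.75: Pab(L + a)/(6LEI) = 425.2/EI
  span BC: point load 140 at a = 5.25: Pab(L + b)/(6LEI) = 268/EI
  relative rotation θ_0 = (425.2 + 268)/EI = 693.2/EI
A unit hogging moment at B produces rotation L₁/(3EI) + L₂/(3EI) = 5.333/EI.
Compatibility: M_B·(L₁+L₂)/(3EI) = θ_0, giving M_B = 130 kN·m (hogging).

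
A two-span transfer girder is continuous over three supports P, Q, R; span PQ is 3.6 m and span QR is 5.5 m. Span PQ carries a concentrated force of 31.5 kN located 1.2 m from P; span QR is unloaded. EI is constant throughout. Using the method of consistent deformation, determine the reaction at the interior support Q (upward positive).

R_Q = 13.55 kN

Insert a hinge at Q; M_Q is the redundant, and each span becomes simply supported.
Discontinuity in slope at Q on the released structure — sum the simple-span end rotations:
  span PQ: point load 31.5 at a = 1.2: Pab(L + a)/(6LEI) = 20.16/EI
  relative rotation θ_0 = (20.16 + 0)/EI = 20.16/EI
A unit hogging moment at Q produces rotation L₁/(3EI) + L₂/(3EI) = 3.033/EI.
Slope continuity at Q: θ_0 = M_Q·3.033/EI, so M_Q = 20.16/3.033 = 6.646 kN·m (hogging).
Span PQ, ΣM about P with M_Q applied at Q: R_Q^{PQ}·3.6 = 37.8 + 6.646, so R_Q^{PQ} = 12.35 kN and R_P = 31.5 − 12.35 = 19.15 kN.
Span QR, ΣM about R: R_Q^{QR}·5.5 = 0 + 6.646, so R_Q^{QR} = 1.208 kN and R_R = 0 − 1.208 = -1.208 kN.
R_Q = 12.35 + 1.208 = 13.55 kN.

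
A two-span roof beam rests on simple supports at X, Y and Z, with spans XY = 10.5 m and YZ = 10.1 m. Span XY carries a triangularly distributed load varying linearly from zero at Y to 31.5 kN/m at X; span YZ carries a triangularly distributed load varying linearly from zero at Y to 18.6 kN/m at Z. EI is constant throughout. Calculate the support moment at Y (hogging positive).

M_Y = 157.5 kN·m

Release continuity at Y by inserting a hinge; the redundant is the internal moment M_Y. The primary structure is two simply-supported spans XY and YZ.
Discontinuity in slope at Y on the released structure — sum the simple-span end rotations:
  span XY: triangular load, peak 31.5: 7w₀L³/(360EI) = 709/EI
  span YZ: triangular load, peak 18.6: 7w₀L³/(360EI) = 372.6/EI
  relative rotation θ_0 = (709 + 372.6)/EI = 1082/EI
A unit hogging moment at Y produces rotation L₁/(3EI) + L₂/(3EI) = 6.867/EI.
Slope continuity at Y: θ_0 = M_Y·6.867/EI, so M_Y = 1082/6.867 = 157.5 kN·m (hogging).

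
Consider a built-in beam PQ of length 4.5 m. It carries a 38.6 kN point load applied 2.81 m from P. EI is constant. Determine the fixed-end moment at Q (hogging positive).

Take the two fixed-end moments M_P, M_Q as redundants; the released structure is the simple span PQ.
End rotations of the released simple span under the applied load (×1/EI):
  at P: point load 38.6 at a = 2.81: Pab(L + b)/(6LEI) = 42.02/EI
  at Q: point load 38.6 at a = 2.81: Pab(L + a)/(6LEI) = 49.63/EI
  θ_P0 = 42.02/EI,  θ_Q0 = 49.63/EI
Flexibility coefficients: a unit moment at one end gives L/(3EI) there and L/(6EI) at the far end, so f₁₁ = f₂₂ = 1.5/EI and f₁₂ = f₂₁ = 0.75/EI.
Compatibility — zero rotation at each built-in end:
  1.5 M_P + 0.75 M_Q = 42.02
  0.75 M_P + 1.5 M_Q = 49.63
Solving the pair gives M_P = 15.3 kN·m and M_Q = 25.44 kN·m (hogging).

M_Q = 25.44 kN·m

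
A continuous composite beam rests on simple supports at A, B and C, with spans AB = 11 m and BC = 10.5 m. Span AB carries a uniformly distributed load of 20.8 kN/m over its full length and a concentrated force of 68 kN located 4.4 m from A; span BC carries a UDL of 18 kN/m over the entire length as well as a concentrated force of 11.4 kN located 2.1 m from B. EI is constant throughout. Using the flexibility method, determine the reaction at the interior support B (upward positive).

R_B = 311.3 kN

Take M_B as the redundant. Released structure: two simple spans AB and BC with a hinge at B.
End slopes at the hinge B, treating each span as simply supported:
  span AB: UDL 20.8: wL³/(24EI) = 1154/EI
  span AB: point load 68 at a = 4.4: Pab(L + a)/(6LEI) = 460.8/EI
  span BC: UDL 18: wL³/(24EI) = 868.2/EI
  span BC: point load 11.4 at a = 2.1: Pab(L + b)/(6LEI) = 60.33/EI
  relative rotation θ_0 = (1614 + 928.5)/EI = 2543/EI
A unit hogging moment at B produces rotation L₁/(3EI) + L₂/(3EI) = 7.167/EI.
Slope continuity at B: θ_0 = M_B·7.167/EI, so M_B = 2543/7.167 = 354.8 kN·m (hogging).
Span AB, ΣM about A with M_B applied at B: R_B^{AB}·11 = 1558 + 354.8, so R_B^{AB} = 173.9 kN and R_A = 296.8 − 173.9 = 122.9 kN.
Span BC, ΣM about C: R_B^{BC}·10.5 = 1088 + 354.8, so R_B^{BC} = 137.4 kN and R_C = 200.4 − 137.4 = 62.99 kN.
R_B = 173.9 + 137.4 = 311.3 kN.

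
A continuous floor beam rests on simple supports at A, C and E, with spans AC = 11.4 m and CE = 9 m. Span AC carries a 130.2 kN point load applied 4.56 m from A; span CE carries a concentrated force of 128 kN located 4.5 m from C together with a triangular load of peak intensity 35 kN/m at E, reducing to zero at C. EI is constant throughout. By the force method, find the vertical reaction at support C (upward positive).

R_C = 229.7 kN

Release continuity at C by inserting a hinge; the redundant is the internal moment M_C. The primary structure is two simply-supported spans AC and CE.
End slopes at the hinge C, treating each span as simply supported:
  span AC: point load 130.2 at a = 4.56: Pab(L + a)/(6LEI) = 947.6/EI
  span CE: point load 128 at a = 4.5: Pab(L + b)/(6LEI) = 648/EI
  span CE: triangular load, peak 35: 7w₀L³/(360EI) = 496.1/EI
  relative rotation θ_0 = (947.6 + 1144)/EI = 2092/EI
A unit hogging moment at C produces rotation L₁/(3EI) + L₂/(3EI) = 6.8/EI.
Compatibility: M_C·(L₁+L₂)/(3EI) = θ_0, giving M_C = 307.6 kN·m (hogging).
Span AC, ΣM about A with M_C applied at C: R_C^{AC}·11.4 = 593.7 + 307.6, so R_C^{AC} = 79.06 kN and R_A = 130.2 − 79.06 = 51.14 kN.
Span CE, ΣM about E: R_C^{CE}·9 = 1048 + 307.6, so R_C^{CE} = 150.7 kN and R_E = 285.5 − 150.7 = 134.8 kN.
R_C = 79.06 + 150.7 = 229.7 kN.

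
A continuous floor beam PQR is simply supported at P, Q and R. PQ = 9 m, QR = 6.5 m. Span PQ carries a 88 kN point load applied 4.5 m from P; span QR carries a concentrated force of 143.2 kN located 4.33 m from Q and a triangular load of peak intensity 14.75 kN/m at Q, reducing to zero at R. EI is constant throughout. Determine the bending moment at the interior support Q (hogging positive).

Take M_Q as the redundant. Released structure: two simple spans PQ and QR with a hinge at Q.
End slopes at the hinge Q, treating each span as simply supported:
  span PQ: point load 88 at a = 4.5: Pab(L + a)/(6LEI) = 445.5/EI
  span QR: point load 143.2 at a = 4.33: Pab(L + b)/(6LEI) = 299.1/EI
  span QR: triangular load, peak 14.75: w₀L³/(45EI) = 90.02/EI
  relative rotation θ_0 = (445.5 + 389.1)/EI = 834.6/EI
A unit hogging moment at Q produces rotation L₁/(3EI) + L₂/(3EI) = 5.167/EI.
Compatibility: M_Q·(L₁+L₂)/(3EI) = θ_0, giving M_Q = 161.5 kN·m (hogging).

M_Q = 161.5 kN·m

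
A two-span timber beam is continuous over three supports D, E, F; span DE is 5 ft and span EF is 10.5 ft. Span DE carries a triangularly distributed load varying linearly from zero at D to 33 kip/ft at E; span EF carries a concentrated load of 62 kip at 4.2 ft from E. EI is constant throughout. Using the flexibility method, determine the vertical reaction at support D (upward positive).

Insert a hinge at E; M_E is the redundant, and each span becomes simply supported.
End slopes at the hinge E, treating each span as simply supported:
  span DE: triangular load, peak 33: w₀L³/(45EI) = 91.67/EI
  span EF: point load 62 at a = 4.2: Pab(L + b)/(6LEI) = 437.5/EI
  relative rotation θ_0 = (91.67 + 437.5)/EI = 529.1/EI
A unit hogging moment at E produces rotation L₁/(3EI) + L₂/(3EI) = 5.167/EI.
Compatibility: M_E·(L₁+L₂)/(3EI) = θ_0, giving M_E = 102.4 kip·ft (hogging).
Span DE, ΣM about D with M_E applied at E: R_E^{DE}·5 = 275 + 102.4, so R_E^{DE} = 75.48 kip and R_D = 82.5 − 75.48 = 7.017 kip.

R_D = 7.017 kip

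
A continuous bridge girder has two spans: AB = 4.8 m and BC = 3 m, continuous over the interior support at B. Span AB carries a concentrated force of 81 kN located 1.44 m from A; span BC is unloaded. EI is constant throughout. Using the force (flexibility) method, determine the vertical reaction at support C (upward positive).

R_C = -10.89 kN

Insert a hinge at B; M_B is the redundant, and each span becomes simply supported.
Discontinuity in slope at B on the released structure — sum the simple-span end rotations:
  span AB: point load 81 at a = 1.44: Pab(L + a)/(6LEI) = 84.91/EI
  relative rotation θ_0 = (84.91 + 0)/EI = 84.91/EI
A unit hogging moment at B produces rotation L₁/(3EI) + L₂/(3EI) = 2.6/EI.
Compatibility: M_B·(L₁+L₂)/(3EI) = θ_0, giving M_B = 32.66 kN·m (hogging).
Span BC, ΣM about C: R_B^{BC}·3 = 0 + 32.66, so R_B^{BC} = 10.89 kN and R_C = 0 − 10.89 = -10.89 kN.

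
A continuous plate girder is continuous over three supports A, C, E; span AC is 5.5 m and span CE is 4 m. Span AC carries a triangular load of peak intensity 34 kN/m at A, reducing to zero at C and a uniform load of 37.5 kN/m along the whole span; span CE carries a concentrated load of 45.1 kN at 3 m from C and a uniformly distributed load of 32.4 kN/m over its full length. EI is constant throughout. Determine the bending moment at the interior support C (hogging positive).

M_C = 153 kN·m

Insert a hinge at C; M_C is the redundant, and each span becomes simply supported.
Discontinuity in slope at C on the released structure — sum the simple-span end rotations:
  span AC: triangular load, peak 34: 7w₀L³/(360EI) = 110/EI
  span AC: UDL 37.5: wL³/(24EI) = 260/EI
  span CE: point load 45.1 at a = 3: Pab(L + b)/(6LEI) = 28.19/EI
  span CE: UDL 32.4: wL³/(24EI) = 86.4/EI
  relative rotation θ_0 = (370 + 114.6)/EI = 484.5/EI
A unit hogging moment at C produces rotation L₁/(3EI) + L₂/(3EI) = 3.167/EI.
Slope continuity at C: θ_0 = M_C·3.167/EI, so M_C = 484.5/3.167 = 153 kN·m (hogging).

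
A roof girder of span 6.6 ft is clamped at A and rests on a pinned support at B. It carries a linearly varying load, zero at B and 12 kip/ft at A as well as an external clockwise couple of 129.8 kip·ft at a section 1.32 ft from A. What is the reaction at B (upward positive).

Remove the prop at B; the released (primary) structure is a cantilever built in at A.
Deflection at B on the released cantilever, summing each load's contribution:
  triangular load, peak 12 at the fixed end: w₀L⁴/(30EI) = 759/EI
  clockwise couple 129.8 at a = 1.32: M₀a(2L − a)/(2EI) = 1018/EI
  δ_0 = 1777/EI
Flexibility coefficient — unit upward force at B: δ_{BB} = L³/(3EI) = 95.83/EI.
Compatibility at B: δ_0 − R_B·δ_{BB} = 0, so R_B = 1777/95.83 = 18.54 kip.

R_B = 18.54 kip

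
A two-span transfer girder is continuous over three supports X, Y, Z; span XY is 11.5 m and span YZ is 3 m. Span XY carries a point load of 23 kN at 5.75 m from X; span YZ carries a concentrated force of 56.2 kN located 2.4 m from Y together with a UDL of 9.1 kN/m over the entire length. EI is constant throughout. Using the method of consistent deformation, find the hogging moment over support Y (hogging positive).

Release continuity at Y by inserting a hinge; the redundant is the internal moment M_Y. The primary structure is two simply-supported spans XY and YZ.
Discontinuity in slope at Y on the released structure — sum the simple-span end rotations:
  span XY: point load 23 at a = 5.75: Pab(L + a)/(6LEI) = 190.1/EI
  span YZ: point load 56.2 at a = 2.4: Pab(L + b)/(6LEI) = 16.19/EI
  span YZ: UDL 9.1: wL³/(24EI) = 10.24/EI
  relative rotation θ_0 = (190.1 + 26.42)/EI = 216.5/EI
A unit hogging moment at Y produces rotation L₁/(3EI) + L₂/(3EI) = 4.833/EI.
Slope continuity at Y: θ_0 = M_Y·4.833/EI, so M_Y = 216.5/4.833 = 44.8 kN·m (hogging).

M_Y = 44.8 kN·m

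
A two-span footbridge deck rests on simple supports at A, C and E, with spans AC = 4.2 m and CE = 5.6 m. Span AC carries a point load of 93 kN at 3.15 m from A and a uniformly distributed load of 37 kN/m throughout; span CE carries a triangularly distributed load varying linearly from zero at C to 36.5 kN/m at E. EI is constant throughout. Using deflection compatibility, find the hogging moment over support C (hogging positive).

Release continuity at C by inserting a hinge; the redundant is the internal moment M_C. The primary structure is two simply-supported spans AC and CE.
Rotations at C on the released spans (each span's end-slope, ×1/EI):
  span AC: point load 93 at a = 3.15: Pab(L + a)/(6LEI) = 89.72/EI
  span AC: UDL 37: wL³/(24EI) = 114.2/EI
  span CE: triangular load, peak 36.5: 7w₀L³/(360EI) = 124.6/EI
  relative rotation θ_0 = (203.9 + 124.6)/EI = 328.6/EI
A unit hogging moment at C produces rotation L₁/(3EI) + L₂/(3EI) = 3.267/EI.
Slope continuity at C: θ_0 = M_C·3.267/EI, so M_C = 328.6/3.267 = 100.6 kN·m (hogging).

M_C = 100.6 kN·m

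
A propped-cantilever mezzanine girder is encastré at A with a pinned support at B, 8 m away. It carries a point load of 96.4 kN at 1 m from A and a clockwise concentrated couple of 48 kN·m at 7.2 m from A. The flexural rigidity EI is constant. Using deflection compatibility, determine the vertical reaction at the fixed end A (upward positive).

Choose R_B as the redundant. The primary structure is the cantilever fixed at A.
Downward deflection at the released point B due to the loads:
  point load 96.4 at a = 1: Pa²(3L − a)/(6EI) = 369.5/EI
  clockwise couple 48 at a = 7.2: M₀a(2L − a)/(2EI) = 1521/EI
  δ_0 = 1890/EI
Flexibility coefficient — unit upward force at B: δ_{BB} = L³/(3EI) = 170.7/EI.
The prop prevents deflection at B: R_B = δ_0/δ_{BB} = 1890/170.7 = 11.08 kN.
Vertical equilibrium: R_A = ΣP − R_B = 96.4 − 11.08 = 85.32 kN.

R_A = 85.32 kN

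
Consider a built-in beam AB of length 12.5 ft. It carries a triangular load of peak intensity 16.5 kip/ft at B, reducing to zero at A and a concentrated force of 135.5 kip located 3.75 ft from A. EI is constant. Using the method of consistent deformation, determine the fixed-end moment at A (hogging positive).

M_A = 334.9 kip·ft

Take the two fixed-end moments M_A, M_B as redundants; the released structure is the simple span AB.
End rotations of the released simple span under the applied load (×1/EI):
  at A: triangular load, peak 16.5: 7w₀L³/(360EI) = 626.6/EI
  at B: triangular load, peak 16.5: w₀L³/(45EI) = 716.1/EI
  at A: point load 135.5 at a = 3.75: Pab(L + b)/(6LEI) = 1260/EI
  at B: point load 135.5 at a = 3.75: Pab(L + a)/(6LEI) = 963.3/EI
  θ_A0 = 1886/EI,  θ_B0 = 1679/EI
Flexibility coefficients: a unit moment at one end gives L/(3EI) there and L/(6EI) at the far end, so f₁₁ = f₂₂ = 4.167/EI and f₁₂ = f₂₁ = 2.083/EI.
Compatibility — zero rotation at each built-in end:
  4.167 M_A + 2.083 M_B = 1886
  2.083 M_A + 4.167 M_B = 1679
Solving the pair gives M_A = 334.9 kip·ft and M_B = 235.6 kip·ft (hogging).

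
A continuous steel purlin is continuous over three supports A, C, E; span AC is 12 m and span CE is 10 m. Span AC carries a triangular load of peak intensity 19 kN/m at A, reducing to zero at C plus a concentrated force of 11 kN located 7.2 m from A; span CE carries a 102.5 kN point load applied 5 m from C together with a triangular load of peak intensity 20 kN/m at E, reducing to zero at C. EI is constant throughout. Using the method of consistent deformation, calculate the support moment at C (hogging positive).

Insert a hinge at C; M_C is the redundant, and each span becomes simply supported.
End slopes at the hinge C, treating each span as simply supported:
  span AC: triangular load, peak 19: 7w₀L³/(360EI) = 638.4/EI
  span AC: point load 11 at a = 7.2: Pab(L + a)/(6LEI) = 101.4/EI
  span CE: point load 102.5 at a = 5: Pab(L + b)/(6LEI) = 640.6/EI
  span CE: triangular load, peak 20: 7w₀L³/(360EI) = 388.9/EI
  relative rotation θ_0 = (739.8 + 1030)/EI = 1769/EI
A unit hogging moment at C produces rotation L₁/(3EI) + L₂/(3EI) = 7.333/EI.
Slope continuity at C: θ_0 = M_C·7.333/EI, so M_C = 1769/7.333 = 241.3 kN·m (hogging).

M_C = 241.3 kN·m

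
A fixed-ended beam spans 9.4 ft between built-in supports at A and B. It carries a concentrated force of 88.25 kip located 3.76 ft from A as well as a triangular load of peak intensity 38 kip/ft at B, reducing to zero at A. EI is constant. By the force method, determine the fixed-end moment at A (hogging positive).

M_A = 231.4 kip·ft

Take the two fixed-end moments M_A, M_B as redundants; the released structure is the simple span AB.
Simple-span end rotations at A and B under the given loads:
  at A: point load 88.25 at a = 3.76: Pab(L + b)/(6LEI) = 499.1/EI
  at B: point load 88.25 at a = 3.76: Pab(L + a)/(6LEI) = 436.7/EI
  at A: triangular load, peak 38: 7w₀L³/(360EI) = 613.7/EI
  at B: triangular load, peak 38: w₀L³/(45EI) = 701.4/EI
  θ_A0 = 1113/EI,  θ_B0 = 1138/EI
Flexibility coefficients: a unit moment at one end gives L/(3EI) there and L/(6EI) at the far end, so f₁₁ = f₂₂ = 3.133/EI and f₁₂ = f₂₁ = 1.567/EI.
Compatibility — zero rotation at each built-in end:
  3.133 M_A + 1.567 M_B = 1113
  1.567 M_A + 3.133 M_B = 1138
Solving the pair gives M_A = 231.4 kip·ft and M_B = 247.5 kip·ft (hogging).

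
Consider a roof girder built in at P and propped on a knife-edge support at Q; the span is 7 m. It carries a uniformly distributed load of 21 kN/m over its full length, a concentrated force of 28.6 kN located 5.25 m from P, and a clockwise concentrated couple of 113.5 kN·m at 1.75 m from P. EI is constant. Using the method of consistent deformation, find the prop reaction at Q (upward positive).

Take the reaction at Q as the redundant and release it; the primary structure is a cantilever fixed at P.
Free-end deflection of the primary structure under the applied loading (downward +):
  UDL 21: wL⁴/(8EI) = 6303/EI
  point load 28.6 at a = 5.25: Pa²(3L − a)/(6EI) = 2069/EI
  clockwise couple 113.5 at a = 1.75: M₀a(2L − a)/(2EI) = 1217/EI
  δ_0 = 9588/EI
Tip deflection under a unit load at Q: L³/(3EI) = 114.3/EI.
The prop prevents deflection at Q: R_Q = δ_0/δ_{QQ} = 9588/114.3 = 83.86 kN.

R_Q = 83.86 kN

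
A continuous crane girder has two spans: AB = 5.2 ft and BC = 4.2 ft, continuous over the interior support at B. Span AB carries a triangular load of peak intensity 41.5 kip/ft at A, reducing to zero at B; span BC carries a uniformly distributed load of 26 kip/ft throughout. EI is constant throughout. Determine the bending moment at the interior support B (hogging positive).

M_B = 61.83 kip·ft

Release continuity at B by inserting a hinge; the redundant is the internal moment M_B. The primary structure is two simply-supported spans AB and BC.
End slopes at the hinge B, treating each span as simply supported:
  span AB: triangular load, peak 41.5: 7w₀L³/(360EI) = 113.5/EI
  span BC: UDL 26: wL³/(24EI) = 80.26/EI
  relative rotation θ_0 = (113.5 + 80.26)/EI = 193.7/EI
A unit hogging moment at B produces rotation L₁/(3EI) + L₂/(3EI) = 3.133/EI.
Slope continuity at B: θ_0 = M_B·3.133/EI, so M_B = 193.7/3.133 = 61.83 kip·ft (hogging).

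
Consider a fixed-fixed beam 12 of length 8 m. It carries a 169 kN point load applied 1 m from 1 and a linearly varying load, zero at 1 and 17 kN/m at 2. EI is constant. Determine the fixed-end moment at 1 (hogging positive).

Release both end moments; the primary structure is a simply-supported span 12 with redundants M_1 and M_2.
On the primary (simply-supported) span, the end slopes from the loading are:
  at 1: point load 169 at a = 1: Pab(L + b)/(6LEI) = 369.7/EI
  at 2: point load 169 at a = 1: Pab(L + a)/(6LEI) = 221.8/EI
  at 1: triangular load, peak 17: 7w₀L³/(360EI) = 169.2/EI
  at 2: triangular load, peak 17: w₀L³/(45EI) = 193.4/EI
  θ_10 = 538.9/EI,  θ_20 = 415.2/EI
Flexibility coefficients: a unit moment at one end gives L/(3EI) there and L/(6EI) at the far end, so f₁₁ = f₂₂ = 2.667/EI and f₁₂ = f₂₁ = 1.333/EI.
Compatibility — zero rotation at each built-in end:
  2.667 M_1 + 1.333 M_2 = 538.9
  1.333 M_1 + 2.667 M_2 = 415.2
Solving the pair gives M_1 = 165.7 kN·m and M_2 = 72.88 kN·m (hogging).

M_1 = 165.7 kN·m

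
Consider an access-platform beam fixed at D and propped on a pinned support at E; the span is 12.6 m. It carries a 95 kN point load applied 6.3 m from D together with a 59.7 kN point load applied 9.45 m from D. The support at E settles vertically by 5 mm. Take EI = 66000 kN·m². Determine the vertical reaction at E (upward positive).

Take the reaction at E as the redundant and release it; the primary structure is a cantilever fixed at D.
Deflection at E on the released cantilever, summing each load's contribution:
  point load 95 at a = 6.3: Pa²(3L − a)/(6EI) = 19795/EI
  point load 59.7 at a = 9.45: Pa²(3L − a)/(6EI) = 25191/EI
  δ_0 = 44986/EI
Flexibility coefficient — unit upward force at E: δ_{EE} = L³/(3EI) = 666.8/EI.
With EI = 66000 kN·m²: δ_0 = 0.68161 m and δ_{EE} = 0.010103 m/kN.
Compatibility — the beam at E must follow the support down by 0.005 m: δ_0 − R_E·δ_{EE} = 0.005, so R_E = (0.68161 − 0.005)/0.010103 = 66.97 kN.

R_E = 66.97 kN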